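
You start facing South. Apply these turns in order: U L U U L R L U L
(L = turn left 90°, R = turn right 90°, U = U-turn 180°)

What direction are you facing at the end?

Answer: Final heading: West

Derivation:
Start: South
  U (U-turn (180°)) -> North
  L (left (90° counter-clockwise)) -> West
  U (U-turn (180°)) -> East
  U (U-turn (180°)) -> West
  L (left (90° counter-clockwise)) -> South
  R (right (90° clockwise)) -> West
  L (left (90° counter-clockwise)) -> South
  U (U-turn (180°)) -> North
  L (left (90° counter-clockwise)) -> West
Final: West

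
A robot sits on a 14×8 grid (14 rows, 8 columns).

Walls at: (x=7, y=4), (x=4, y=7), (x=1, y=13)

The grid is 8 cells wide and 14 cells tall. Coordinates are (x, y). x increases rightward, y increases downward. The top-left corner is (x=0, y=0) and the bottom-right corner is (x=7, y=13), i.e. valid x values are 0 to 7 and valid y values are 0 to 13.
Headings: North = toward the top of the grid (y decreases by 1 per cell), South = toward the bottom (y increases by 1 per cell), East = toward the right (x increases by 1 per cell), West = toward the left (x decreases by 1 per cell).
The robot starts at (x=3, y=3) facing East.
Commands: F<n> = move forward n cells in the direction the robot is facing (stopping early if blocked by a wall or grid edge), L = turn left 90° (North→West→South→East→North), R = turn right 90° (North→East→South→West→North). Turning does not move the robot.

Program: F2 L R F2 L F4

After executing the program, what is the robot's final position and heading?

Start: (x=3, y=3), facing East
  F2: move forward 2, now at (x=5, y=3)
  L: turn left, now facing North
  R: turn right, now facing East
  F2: move forward 2, now at (x=7, y=3)
  L: turn left, now facing North
  F4: move forward 3/4 (blocked), now at (x=7, y=0)
Final: (x=7, y=0), facing North

Answer: Final position: (x=7, y=0), facing North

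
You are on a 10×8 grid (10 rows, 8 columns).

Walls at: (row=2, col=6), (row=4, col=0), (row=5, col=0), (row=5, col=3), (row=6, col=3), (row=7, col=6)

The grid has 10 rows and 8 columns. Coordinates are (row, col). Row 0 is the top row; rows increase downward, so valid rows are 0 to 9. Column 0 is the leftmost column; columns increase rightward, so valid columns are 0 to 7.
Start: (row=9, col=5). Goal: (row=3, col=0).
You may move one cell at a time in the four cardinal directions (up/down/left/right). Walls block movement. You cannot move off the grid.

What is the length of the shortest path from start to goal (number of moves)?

Answer: Shortest path length: 11

Derivation:
BFS from (row=9, col=5) until reaching (row=3, col=0):
  Distance 0: (row=9, col=5)
  Distance 1: (row=8, col=5), (row=9, col=4), (row=9, col=6)
  Distance 2: (row=7, col=5), (row=8, col=4), (row=8, col=6), (row=9, col=3), (row=9, col=7)
  Distance 3: (row=6, col=5), (row=7, col=4), (row=8, col=3), (row=8, col=7), (row=9, col=2)
  Distance 4: (row=5, col=5), (row=6, col=4), (row=6, col=6), (row=7, col=3), (row=7, col=7), (row=8, col=2), (row=9, col=1)
  Distance 5: (row=4, col=5), (row=5, col=4), (row=5, col=6), (row=6, col=7), (row=7, col=2), (row=8, col=1), (row=9, col=0)
  Distance 6: (row=3, col=5), (row=4, col=4), (row=4, col=6), (row=5, col=7), (row=6, col=2), (row=7, col=1), (row=8, col=0)
  Distance 7: (row=2, col=5), (row=3, col=4), (row=3, col=6), (row=4, col=3), (row=4, col=7), (row=5, col=2), (row=6, col=1), (row=7, col=0)
  Distance 8: (row=1, col=5), (row=2, col=4), (row=3, col=3), (row=3, col=7), (row=4, col=2), (row=5, col=1), (row=6, col=0)
  Distance 9: (row=0, col=5), (row=1, col=4), (row=1, col=6), (row=2, col=3), (row=2, col=7), (row=3, col=2), (row=4, col=1)
  Distance 10: (row=0, col=4), (row=0, col=6), (row=1, col=3), (row=1, col=7), (row=2, col=2), (row=3, col=1)
  Distance 11: (row=0, col=3), (row=0, col=7), (row=1, col=2), (row=2, col=1), (row=3, col=0)  <- goal reached here
One shortest path (11 moves): (row=9, col=5) -> (row=9, col=4) -> (row=9, col=3) -> (row=9, col=2) -> (row=9, col=1) -> (row=8, col=1) -> (row=7, col=1) -> (row=6, col=1) -> (row=5, col=1) -> (row=4, col=1) -> (row=3, col=1) -> (row=3, col=0)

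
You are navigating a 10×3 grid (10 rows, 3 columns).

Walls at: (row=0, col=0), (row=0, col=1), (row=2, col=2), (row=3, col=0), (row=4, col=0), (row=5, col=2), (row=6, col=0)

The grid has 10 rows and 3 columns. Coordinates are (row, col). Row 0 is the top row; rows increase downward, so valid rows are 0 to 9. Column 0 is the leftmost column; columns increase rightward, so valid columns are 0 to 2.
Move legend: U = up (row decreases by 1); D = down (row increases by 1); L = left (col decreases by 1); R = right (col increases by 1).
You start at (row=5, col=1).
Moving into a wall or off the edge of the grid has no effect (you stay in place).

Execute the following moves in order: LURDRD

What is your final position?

Start: (row=5, col=1)
  L (left): (row=5, col=1) -> (row=5, col=0)
  U (up): blocked, stay at (row=5, col=0)
  R (right): (row=5, col=0) -> (row=5, col=1)
  D (down): (row=5, col=1) -> (row=6, col=1)
  R (right): (row=6, col=1) -> (row=6, col=2)
  D (down): (row=6, col=2) -> (row=7, col=2)
Final: (row=7, col=2)

Answer: Final position: (row=7, col=2)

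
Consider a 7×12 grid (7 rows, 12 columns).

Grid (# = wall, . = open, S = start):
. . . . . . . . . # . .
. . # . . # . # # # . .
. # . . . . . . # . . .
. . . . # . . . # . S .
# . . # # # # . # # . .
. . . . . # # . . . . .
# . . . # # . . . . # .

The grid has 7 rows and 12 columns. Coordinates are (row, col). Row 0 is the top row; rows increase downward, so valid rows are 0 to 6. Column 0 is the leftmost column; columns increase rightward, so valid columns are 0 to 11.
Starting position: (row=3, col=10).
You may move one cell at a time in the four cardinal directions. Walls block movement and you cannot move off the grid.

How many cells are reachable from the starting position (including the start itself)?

Answer: Reachable cells: 61

Derivation:
BFS flood-fill from (row=3, col=10):
  Distance 0: (row=3, col=10)
  Distance 1: (row=2, col=10), (row=3, col=9), (row=3, col=11), (row=4, col=10)
  Distance 2: (row=1, col=10), (row=2, col=9), (row=2, col=11), (row=4, col=11), (row=5, col=10)
  Distance 3: (row=0, col=10), (row=1, col=11), (row=5, col=9), (row=5, col=11)
  Distance 4: (row=0, col=11), (row=5, col=8), (row=6, col=9), (row=6, col=11)
  Distance 5: (row=5, col=7), (row=6, col=8)
  Distance 6: (row=4, col=7), (row=6, col=7)
  Distance 7: (row=3, col=7), (row=6, col=6)
  Distance 8: (row=2, col=7), (row=3, col=6)
  Distance 9: (row=2, col=6), (row=3, col=5)
  Distance 10: (row=1, col=6), (row=2, col=5)
  Distance 11: (row=0, col=6), (row=2, col=4)
  Distance 12: (row=0, col=5), (row=0, col=7), (row=1, col=4), (row=2, col=3)
  Distance 13: (row=0, col=4), (row=0, col=8), (row=1, col=3), (row=2, col=2), (row=3, col=3)
  Distance 14: (row=0, col=3), (row=3, col=2)
  Distance 15: (row=0, col=2), (row=3, col=1), (row=4, col=2)
  Distance 16: (row=0, col=1), (row=3, col=0), (row=4, col=1), (row=5, col=2)
  Distance 17: (row=0, col=0), (row=1, col=1), (row=2, col=0), (row=5, col=1), (row=5, col=3), (row=6, col=2)
  Distance 18: (row=1, col=0), (row=5, col=0), (row=5, col=4), (row=6, col=1), (row=6, col=3)
Total reachable: 61 (grid has 61 open cells total)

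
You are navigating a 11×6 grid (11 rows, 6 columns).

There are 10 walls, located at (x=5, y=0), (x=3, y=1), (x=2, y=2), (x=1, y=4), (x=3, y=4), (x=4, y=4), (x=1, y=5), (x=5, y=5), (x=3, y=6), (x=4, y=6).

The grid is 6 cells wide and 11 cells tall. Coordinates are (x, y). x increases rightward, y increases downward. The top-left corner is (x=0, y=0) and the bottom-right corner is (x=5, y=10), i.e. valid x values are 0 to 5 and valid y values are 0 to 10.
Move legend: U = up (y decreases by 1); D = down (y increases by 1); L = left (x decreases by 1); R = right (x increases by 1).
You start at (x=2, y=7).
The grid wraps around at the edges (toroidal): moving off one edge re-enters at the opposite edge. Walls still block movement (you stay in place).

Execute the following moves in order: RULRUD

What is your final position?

Answer: Final position: (x=3, y=8)

Derivation:
Start: (x=2, y=7)
  R (right): (x=2, y=7) -> (x=3, y=7)
  U (up): blocked, stay at (x=3, y=7)
  L (left): (x=3, y=7) -> (x=2, y=7)
  R (right): (x=2, y=7) -> (x=3, y=7)
  U (up): blocked, stay at (x=3, y=7)
  D (down): (x=3, y=7) -> (x=3, y=8)
Final: (x=3, y=8)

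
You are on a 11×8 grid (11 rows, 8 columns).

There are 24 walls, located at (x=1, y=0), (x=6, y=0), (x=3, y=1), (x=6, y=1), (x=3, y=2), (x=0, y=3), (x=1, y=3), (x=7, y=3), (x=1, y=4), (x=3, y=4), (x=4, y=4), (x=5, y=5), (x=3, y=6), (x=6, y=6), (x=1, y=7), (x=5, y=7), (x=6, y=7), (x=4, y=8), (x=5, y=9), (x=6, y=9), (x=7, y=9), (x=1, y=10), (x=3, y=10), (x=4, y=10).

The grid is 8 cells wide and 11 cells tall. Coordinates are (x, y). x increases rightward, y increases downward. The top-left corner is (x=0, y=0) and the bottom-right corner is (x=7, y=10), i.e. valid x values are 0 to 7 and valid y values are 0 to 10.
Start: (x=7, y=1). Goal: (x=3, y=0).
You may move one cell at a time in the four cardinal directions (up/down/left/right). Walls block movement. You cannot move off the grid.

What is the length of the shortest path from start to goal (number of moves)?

Answer: Shortest path length: 7

Derivation:
BFS from (x=7, y=1) until reaching (x=3, y=0):
  Distance 0: (x=7, y=1)
  Distance 1: (x=7, y=0), (x=7, y=2)
  Distance 2: (x=6, y=2)
  Distance 3: (x=5, y=2), (x=6, y=3)
  Distance 4: (x=5, y=1), (x=4, y=2), (x=5, y=3), (x=6, y=4)
  Distance 5: (x=5, y=0), (x=4, y=1), (x=4, y=3), (x=5, y=4), (x=7, y=4), (x=6, y=5)
  Distance 6: (x=4, y=0), (x=3, y=3), (x=7, y=5)
  Distance 7: (x=3, y=0), (x=2, y=3), (x=7, y=6)  <- goal reached here
One shortest path (7 moves): (x=7, y=1) -> (x=7, y=2) -> (x=6, y=2) -> (x=5, y=2) -> (x=4, y=2) -> (x=4, y=1) -> (x=4, y=0) -> (x=3, y=0)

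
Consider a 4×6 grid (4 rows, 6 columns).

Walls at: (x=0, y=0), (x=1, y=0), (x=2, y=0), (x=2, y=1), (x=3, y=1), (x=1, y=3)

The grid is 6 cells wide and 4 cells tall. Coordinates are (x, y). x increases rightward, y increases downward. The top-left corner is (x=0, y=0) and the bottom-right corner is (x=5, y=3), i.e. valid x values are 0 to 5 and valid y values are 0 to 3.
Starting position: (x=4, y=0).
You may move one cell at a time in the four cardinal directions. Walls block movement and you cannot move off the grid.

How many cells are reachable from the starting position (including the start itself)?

BFS flood-fill from (x=4, y=0):
  Distance 0: (x=4, y=0)
  Distance 1: (x=3, y=0), (x=5, y=0), (x=4, y=1)
  Distance 2: (x=5, y=1), (x=4, y=2)
  Distance 3: (x=3, y=2), (x=5, y=2), (x=4, y=3)
  Distance 4: (x=2, y=2), (x=3, y=3), (x=5, y=3)
  Distance 5: (x=1, y=2), (x=2, y=3)
  Distance 6: (x=1, y=1), (x=0, y=2)
  Distance 7: (x=0, y=1), (x=0, y=3)
Total reachable: 18 (grid has 18 open cells total)

Answer: Reachable cells: 18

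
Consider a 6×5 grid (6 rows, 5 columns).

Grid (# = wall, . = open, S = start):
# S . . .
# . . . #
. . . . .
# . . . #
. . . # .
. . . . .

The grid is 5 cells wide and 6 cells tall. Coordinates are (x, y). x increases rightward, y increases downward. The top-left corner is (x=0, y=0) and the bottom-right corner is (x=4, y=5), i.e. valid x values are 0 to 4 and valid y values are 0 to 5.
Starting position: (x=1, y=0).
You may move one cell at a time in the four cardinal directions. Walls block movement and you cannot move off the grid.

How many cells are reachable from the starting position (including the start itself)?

Answer: Reachable cells: 24

Derivation:
BFS flood-fill from (x=1, y=0):
  Distance 0: (x=1, y=0)
  Distance 1: (x=2, y=0), (x=1, y=1)
  Distance 2: (x=3, y=0), (x=2, y=1), (x=1, y=2)
  Distance 3: (x=4, y=0), (x=3, y=1), (x=0, y=2), (x=2, y=2), (x=1, y=3)
  Distance 4: (x=3, y=2), (x=2, y=3), (x=1, y=4)
  Distance 5: (x=4, y=2), (x=3, y=3), (x=0, y=4), (x=2, y=4), (x=1, y=5)
  Distance 6: (x=0, y=5), (x=2, y=5)
  Distance 7: (x=3, y=5)
  Distance 8: (x=4, y=5)
  Distance 9: (x=4, y=4)
Total reachable: 24 (grid has 24 open cells total)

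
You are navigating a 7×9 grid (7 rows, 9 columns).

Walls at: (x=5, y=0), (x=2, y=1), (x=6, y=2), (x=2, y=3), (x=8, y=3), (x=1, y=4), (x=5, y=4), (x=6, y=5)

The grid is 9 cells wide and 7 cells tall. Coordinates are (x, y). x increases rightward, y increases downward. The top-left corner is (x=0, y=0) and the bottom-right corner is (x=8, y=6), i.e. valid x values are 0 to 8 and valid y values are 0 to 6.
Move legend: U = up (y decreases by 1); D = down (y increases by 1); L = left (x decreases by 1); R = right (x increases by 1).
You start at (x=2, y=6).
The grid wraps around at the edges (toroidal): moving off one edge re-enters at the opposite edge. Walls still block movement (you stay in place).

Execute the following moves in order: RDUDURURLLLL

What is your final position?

Answer: Final position: (x=1, y=5)

Derivation:
Start: (x=2, y=6)
  R (right): (x=2, y=6) -> (x=3, y=6)
  D (down): (x=3, y=6) -> (x=3, y=0)
  U (up): (x=3, y=0) -> (x=3, y=6)
  D (down): (x=3, y=6) -> (x=3, y=0)
  U (up): (x=3, y=0) -> (x=3, y=6)
  R (right): (x=3, y=6) -> (x=4, y=6)
  U (up): (x=4, y=6) -> (x=4, y=5)
  R (right): (x=4, y=5) -> (x=5, y=5)
  L (left): (x=5, y=5) -> (x=4, y=5)
  L (left): (x=4, y=5) -> (x=3, y=5)
  L (left): (x=3, y=5) -> (x=2, y=5)
  L (left): (x=2, y=5) -> (x=1, y=5)
Final: (x=1, y=5)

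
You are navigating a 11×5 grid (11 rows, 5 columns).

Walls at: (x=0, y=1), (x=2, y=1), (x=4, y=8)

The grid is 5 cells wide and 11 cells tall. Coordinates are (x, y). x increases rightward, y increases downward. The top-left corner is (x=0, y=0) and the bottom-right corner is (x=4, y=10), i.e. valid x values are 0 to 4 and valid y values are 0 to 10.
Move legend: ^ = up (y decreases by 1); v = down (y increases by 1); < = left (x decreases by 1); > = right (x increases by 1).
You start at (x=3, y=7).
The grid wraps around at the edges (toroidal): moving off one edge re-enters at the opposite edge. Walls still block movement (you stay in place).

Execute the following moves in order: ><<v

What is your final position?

Answer: Final position: (x=2, y=8)

Derivation:
Start: (x=3, y=7)
  > (right): (x=3, y=7) -> (x=4, y=7)
  < (left): (x=4, y=7) -> (x=3, y=7)
  < (left): (x=3, y=7) -> (x=2, y=7)
  v (down): (x=2, y=7) -> (x=2, y=8)
Final: (x=2, y=8)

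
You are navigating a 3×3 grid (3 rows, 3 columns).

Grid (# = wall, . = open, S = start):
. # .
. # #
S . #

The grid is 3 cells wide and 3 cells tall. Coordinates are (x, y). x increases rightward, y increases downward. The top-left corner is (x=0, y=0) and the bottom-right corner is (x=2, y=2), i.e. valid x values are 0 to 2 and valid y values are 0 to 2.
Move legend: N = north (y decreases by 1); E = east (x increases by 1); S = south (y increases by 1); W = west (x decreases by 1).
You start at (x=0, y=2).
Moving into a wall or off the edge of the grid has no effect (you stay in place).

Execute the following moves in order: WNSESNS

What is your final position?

Start: (x=0, y=2)
  W (west): blocked, stay at (x=0, y=2)
  N (north): (x=0, y=2) -> (x=0, y=1)
  S (south): (x=0, y=1) -> (x=0, y=2)
  E (east): (x=0, y=2) -> (x=1, y=2)
  S (south): blocked, stay at (x=1, y=2)
  N (north): blocked, stay at (x=1, y=2)
  S (south): blocked, stay at (x=1, y=2)
Final: (x=1, y=2)

Answer: Final position: (x=1, y=2)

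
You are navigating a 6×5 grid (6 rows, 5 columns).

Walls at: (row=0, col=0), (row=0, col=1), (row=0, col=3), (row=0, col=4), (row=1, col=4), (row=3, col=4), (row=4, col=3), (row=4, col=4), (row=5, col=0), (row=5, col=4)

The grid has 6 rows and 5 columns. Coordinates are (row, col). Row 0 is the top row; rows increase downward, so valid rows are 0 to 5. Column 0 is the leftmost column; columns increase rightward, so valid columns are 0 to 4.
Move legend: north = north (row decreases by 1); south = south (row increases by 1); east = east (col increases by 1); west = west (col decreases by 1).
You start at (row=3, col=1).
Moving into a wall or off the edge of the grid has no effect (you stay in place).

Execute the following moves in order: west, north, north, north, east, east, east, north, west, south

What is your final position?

Start: (row=3, col=1)
  west (west): (row=3, col=1) -> (row=3, col=0)
  north (north): (row=3, col=0) -> (row=2, col=0)
  north (north): (row=2, col=0) -> (row=1, col=0)
  north (north): blocked, stay at (row=1, col=0)
  east (east): (row=1, col=0) -> (row=1, col=1)
  east (east): (row=1, col=1) -> (row=1, col=2)
  east (east): (row=1, col=2) -> (row=1, col=3)
  north (north): blocked, stay at (row=1, col=3)
  west (west): (row=1, col=3) -> (row=1, col=2)
  south (south): (row=1, col=2) -> (row=2, col=2)
Final: (row=2, col=2)

Answer: Final position: (row=2, col=2)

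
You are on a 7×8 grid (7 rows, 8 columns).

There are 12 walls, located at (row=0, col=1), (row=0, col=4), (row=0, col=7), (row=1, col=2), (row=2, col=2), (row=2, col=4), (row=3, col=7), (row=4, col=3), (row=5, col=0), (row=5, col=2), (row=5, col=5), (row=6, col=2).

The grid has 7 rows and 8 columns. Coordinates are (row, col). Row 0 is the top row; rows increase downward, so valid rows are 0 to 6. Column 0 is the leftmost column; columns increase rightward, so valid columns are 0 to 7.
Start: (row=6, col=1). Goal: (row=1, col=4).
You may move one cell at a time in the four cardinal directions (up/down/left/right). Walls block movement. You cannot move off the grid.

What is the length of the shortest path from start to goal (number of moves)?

BFS from (row=6, col=1) until reaching (row=1, col=4):
  Distance 0: (row=6, col=1)
  Distance 1: (row=5, col=1), (row=6, col=0)
  Distance 2: (row=4, col=1)
  Distance 3: (row=3, col=1), (row=4, col=0), (row=4, col=2)
  Distance 4: (row=2, col=1), (row=3, col=0), (row=3, col=2)
  Distance 5: (row=1, col=1), (row=2, col=0), (row=3, col=3)
  Distance 6: (row=1, col=0), (row=2, col=3), (row=3, col=4)
  Distance 7: (row=0, col=0), (row=1, col=3), (row=3, col=5), (row=4, col=4)
  Distance 8: (row=0, col=3), (row=1, col=4), (row=2, col=5), (row=3, col=6), (row=4, col=5), (row=5, col=4)  <- goal reached here
One shortest path (8 moves): (row=6, col=1) -> (row=5, col=1) -> (row=4, col=1) -> (row=4, col=2) -> (row=3, col=2) -> (row=3, col=3) -> (row=2, col=3) -> (row=1, col=3) -> (row=1, col=4)

Answer: Shortest path length: 8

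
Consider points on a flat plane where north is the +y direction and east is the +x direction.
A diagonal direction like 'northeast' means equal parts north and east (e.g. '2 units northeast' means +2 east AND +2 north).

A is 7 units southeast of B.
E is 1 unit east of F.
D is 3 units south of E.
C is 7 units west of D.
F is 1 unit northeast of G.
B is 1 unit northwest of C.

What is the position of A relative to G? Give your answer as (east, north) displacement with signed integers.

Answer: A is at (east=1, north=-8) relative to G.

Derivation:
Place G at the origin (east=0, north=0).
  F is 1 unit northeast of G: delta (east=+1, north=+1); F at (east=1, north=1).
  E is 1 unit east of F: delta (east=+1, north=+0); E at (east=2, north=1).
  D is 3 units south of E: delta (east=+0, north=-3); D at (east=2, north=-2).
  C is 7 units west of D: delta (east=-7, north=+0); C at (east=-5, north=-2).
  B is 1 unit northwest of C: delta (east=-1, north=+1); B at (east=-6, north=-1).
  A is 7 units southeast of B: delta (east=+7, north=-7); A at (east=1, north=-8).
Therefore A relative to G: (east=1, north=-8).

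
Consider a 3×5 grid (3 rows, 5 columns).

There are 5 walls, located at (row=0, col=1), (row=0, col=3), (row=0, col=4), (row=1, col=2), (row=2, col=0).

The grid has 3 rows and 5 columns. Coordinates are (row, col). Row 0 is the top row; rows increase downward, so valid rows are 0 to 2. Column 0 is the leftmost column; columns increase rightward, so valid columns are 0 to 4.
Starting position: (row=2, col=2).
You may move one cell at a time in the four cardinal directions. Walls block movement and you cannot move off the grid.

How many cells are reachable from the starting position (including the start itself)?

Answer: Reachable cells: 9

Derivation:
BFS flood-fill from (row=2, col=2):
  Distance 0: (row=2, col=2)
  Distance 1: (row=2, col=1), (row=2, col=3)
  Distance 2: (row=1, col=1), (row=1, col=3), (row=2, col=4)
  Distance 3: (row=1, col=0), (row=1, col=4)
  Distance 4: (row=0, col=0)
Total reachable: 9 (grid has 10 open cells total)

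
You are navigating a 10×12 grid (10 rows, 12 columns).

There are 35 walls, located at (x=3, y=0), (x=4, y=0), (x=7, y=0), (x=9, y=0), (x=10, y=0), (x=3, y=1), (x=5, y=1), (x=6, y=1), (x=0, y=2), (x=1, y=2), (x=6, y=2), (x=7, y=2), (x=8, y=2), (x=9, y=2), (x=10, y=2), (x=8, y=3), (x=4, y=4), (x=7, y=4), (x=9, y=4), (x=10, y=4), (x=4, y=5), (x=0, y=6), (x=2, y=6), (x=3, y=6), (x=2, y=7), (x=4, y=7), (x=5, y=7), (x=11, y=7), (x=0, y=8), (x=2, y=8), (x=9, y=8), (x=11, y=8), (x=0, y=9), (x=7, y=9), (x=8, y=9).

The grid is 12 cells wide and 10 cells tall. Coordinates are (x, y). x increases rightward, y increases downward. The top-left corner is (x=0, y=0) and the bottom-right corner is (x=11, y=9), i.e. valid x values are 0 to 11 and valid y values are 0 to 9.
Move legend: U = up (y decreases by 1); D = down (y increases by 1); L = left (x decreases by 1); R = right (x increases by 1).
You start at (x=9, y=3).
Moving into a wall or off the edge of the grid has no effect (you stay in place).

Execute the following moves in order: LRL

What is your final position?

Answer: Final position: (x=9, y=3)

Derivation:
Start: (x=9, y=3)
  L (left): blocked, stay at (x=9, y=3)
  R (right): (x=9, y=3) -> (x=10, y=3)
  L (left): (x=10, y=3) -> (x=9, y=3)
Final: (x=9, y=3)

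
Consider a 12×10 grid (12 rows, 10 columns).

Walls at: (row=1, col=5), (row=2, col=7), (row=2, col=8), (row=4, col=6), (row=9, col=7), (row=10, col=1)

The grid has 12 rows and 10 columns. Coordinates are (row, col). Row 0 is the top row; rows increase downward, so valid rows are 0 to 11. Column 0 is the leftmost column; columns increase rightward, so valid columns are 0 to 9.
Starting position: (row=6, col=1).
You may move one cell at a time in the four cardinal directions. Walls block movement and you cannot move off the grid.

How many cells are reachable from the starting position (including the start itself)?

Answer: Reachable cells: 114

Derivation:
BFS flood-fill from (row=6, col=1):
  Distance 0: (row=6, col=1)
  Distance 1: (row=5, col=1), (row=6, col=0), (row=6, col=2), (row=7, col=1)
  Distance 2: (row=4, col=1), (row=5, col=0), (row=5, col=2), (row=6, col=3), (row=7, col=0), (row=7, col=2), (row=8, col=1)
  Distance 3: (row=3, col=1), (row=4, col=0), (row=4, col=2), (row=5, col=3), (row=6, col=4), (row=7, col=3), (row=8, col=0), (row=8, col=2), (row=9, col=1)
  Distance 4: (row=2, col=1), (row=3, col=0), (row=3, col=2), (row=4, col=3), (row=5, col=4), (row=6, col=5), (row=7, col=4), (row=8, col=3), (row=9, col=0), (row=9, col=2)
  Distance 5: (row=1, col=1), (row=2, col=0), (row=2, col=2), (row=3, col=3), (row=4, col=4), (row=5, col=5), (row=6, col=6), (row=7, col=5), (row=8, col=4), (row=9, col=3), (row=10, col=0), (row=10, col=2)
  Distance 6: (row=0, col=1), (row=1, col=0), (row=1, col=2), (row=2, col=3), (row=3, col=4), (row=4, col=5), (row=5, col=6), (row=6, col=7), (row=7, col=6), (row=8, col=5), (row=9, col=4), (row=10, col=3), (row=11, col=0), (row=11, col=2)
  Distance 7: (row=0, col=0), (row=0, col=2), (row=1, col=3), (row=2, col=4), (row=3, col=5), (row=5, col=7), (row=6, col=8), (row=7, col=7), (row=8, col=6), (row=9, col=5), (row=10, col=4), (row=11, col=1), (row=11, col=3)
  Distance 8: (row=0, col=3), (row=1, col=4), (row=2, col=5), (row=3, col=6), (row=4, col=7), (row=5, col=8), (row=6, col=9), (row=7, col=8), (row=8, col=7), (row=9, col=6), (row=10, col=5), (row=11, col=4)
  Distance 9: (row=0, col=4), (row=2, col=6), (row=3, col=7), (row=4, col=8), (row=5, col=9), (row=7, col=9), (row=8, col=8), (row=10, col=6), (row=11, col=5)
  Distance 10: (row=0, col=5), (row=1, col=6), (row=3, col=8), (row=4, col=9), (row=8, col=9), (row=9, col=8), (row=10, col=7), (row=11, col=6)
  Distance 11: (row=0, col=6), (row=1, col=7), (row=3, col=9), (row=9, col=9), (row=10, col=8), (row=11, col=7)
  Distance 12: (row=0, col=7), (row=1, col=8), (row=2, col=9), (row=10, col=9), (row=11, col=8)
  Distance 13: (row=0, col=8), (row=1, col=9), (row=11, col=9)
  Distance 14: (row=0, col=9)
Total reachable: 114 (grid has 114 open cells total)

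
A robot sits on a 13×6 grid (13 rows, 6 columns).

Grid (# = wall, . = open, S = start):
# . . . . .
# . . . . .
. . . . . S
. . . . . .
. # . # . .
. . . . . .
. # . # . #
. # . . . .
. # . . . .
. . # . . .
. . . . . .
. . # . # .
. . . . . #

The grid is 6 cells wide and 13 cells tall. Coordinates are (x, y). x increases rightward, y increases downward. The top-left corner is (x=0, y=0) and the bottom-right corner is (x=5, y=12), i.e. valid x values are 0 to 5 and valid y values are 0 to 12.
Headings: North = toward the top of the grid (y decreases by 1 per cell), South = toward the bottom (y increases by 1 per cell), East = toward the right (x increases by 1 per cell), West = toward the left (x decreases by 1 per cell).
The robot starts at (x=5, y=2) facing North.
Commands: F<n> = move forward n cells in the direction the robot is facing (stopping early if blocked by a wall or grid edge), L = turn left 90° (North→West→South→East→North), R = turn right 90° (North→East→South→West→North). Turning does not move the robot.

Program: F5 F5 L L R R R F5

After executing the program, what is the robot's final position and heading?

Start: (x=5, y=2), facing North
  F5: move forward 2/5 (blocked), now at (x=5, y=0)
  F5: move forward 0/5 (blocked), now at (x=5, y=0)
  L: turn left, now facing West
  L: turn left, now facing South
  R: turn right, now facing West
  R: turn right, now facing North
  R: turn right, now facing East
  F5: move forward 0/5 (blocked), now at (x=5, y=0)
Final: (x=5, y=0), facing East

Answer: Final position: (x=5, y=0), facing East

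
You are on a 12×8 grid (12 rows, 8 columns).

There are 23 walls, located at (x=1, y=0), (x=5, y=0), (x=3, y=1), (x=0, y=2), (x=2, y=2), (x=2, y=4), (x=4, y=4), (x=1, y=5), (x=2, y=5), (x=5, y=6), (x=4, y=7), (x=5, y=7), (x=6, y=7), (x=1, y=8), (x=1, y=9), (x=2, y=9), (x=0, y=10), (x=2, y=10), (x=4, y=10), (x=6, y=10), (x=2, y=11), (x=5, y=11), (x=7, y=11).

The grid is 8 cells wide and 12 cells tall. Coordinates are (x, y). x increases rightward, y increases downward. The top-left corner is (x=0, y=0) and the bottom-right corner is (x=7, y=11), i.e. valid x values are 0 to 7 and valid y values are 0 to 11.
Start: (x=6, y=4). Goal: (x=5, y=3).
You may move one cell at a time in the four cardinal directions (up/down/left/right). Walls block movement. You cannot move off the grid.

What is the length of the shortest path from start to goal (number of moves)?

Answer: Shortest path length: 2

Derivation:
BFS from (x=6, y=4) until reaching (x=5, y=3):
  Distance 0: (x=6, y=4)
  Distance 1: (x=6, y=3), (x=5, y=4), (x=7, y=4), (x=6, y=5)
  Distance 2: (x=6, y=2), (x=5, y=3), (x=7, y=3), (x=5, y=5), (x=7, y=5), (x=6, y=6)  <- goal reached here
One shortest path (2 moves): (x=6, y=4) -> (x=5, y=4) -> (x=5, y=3)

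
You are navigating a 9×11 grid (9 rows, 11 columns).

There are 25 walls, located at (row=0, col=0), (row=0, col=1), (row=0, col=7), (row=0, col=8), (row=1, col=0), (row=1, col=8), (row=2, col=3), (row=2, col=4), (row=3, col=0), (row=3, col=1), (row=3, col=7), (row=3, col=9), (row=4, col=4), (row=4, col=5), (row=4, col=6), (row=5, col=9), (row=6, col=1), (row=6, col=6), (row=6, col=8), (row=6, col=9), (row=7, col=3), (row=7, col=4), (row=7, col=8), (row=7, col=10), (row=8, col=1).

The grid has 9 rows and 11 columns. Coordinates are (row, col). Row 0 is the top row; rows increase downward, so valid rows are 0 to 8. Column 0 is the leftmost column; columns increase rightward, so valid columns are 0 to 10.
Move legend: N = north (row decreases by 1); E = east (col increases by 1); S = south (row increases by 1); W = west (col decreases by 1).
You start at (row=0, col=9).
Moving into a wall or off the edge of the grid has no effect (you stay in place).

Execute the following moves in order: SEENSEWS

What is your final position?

Answer: Final position: (row=2, col=9)

Derivation:
Start: (row=0, col=9)
  S (south): (row=0, col=9) -> (row=1, col=9)
  E (east): (row=1, col=9) -> (row=1, col=10)
  E (east): blocked, stay at (row=1, col=10)
  N (north): (row=1, col=10) -> (row=0, col=10)
  S (south): (row=0, col=10) -> (row=1, col=10)
  E (east): blocked, stay at (row=1, col=10)
  W (west): (row=1, col=10) -> (row=1, col=9)
  S (south): (row=1, col=9) -> (row=2, col=9)
Final: (row=2, col=9)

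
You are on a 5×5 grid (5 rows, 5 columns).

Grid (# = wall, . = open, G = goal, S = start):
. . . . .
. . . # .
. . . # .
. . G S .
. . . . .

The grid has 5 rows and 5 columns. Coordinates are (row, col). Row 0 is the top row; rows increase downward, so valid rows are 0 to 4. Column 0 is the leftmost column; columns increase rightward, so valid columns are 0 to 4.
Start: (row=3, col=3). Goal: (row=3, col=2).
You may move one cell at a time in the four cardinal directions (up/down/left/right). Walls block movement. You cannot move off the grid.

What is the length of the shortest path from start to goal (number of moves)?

BFS from (row=3, col=3) until reaching (row=3, col=2):
  Distance 0: (row=3, col=3)
  Distance 1: (row=3, col=2), (row=3, col=4), (row=4, col=3)  <- goal reached here
One shortest path (1 moves): (row=3, col=3) -> (row=3, col=2)

Answer: Shortest path length: 1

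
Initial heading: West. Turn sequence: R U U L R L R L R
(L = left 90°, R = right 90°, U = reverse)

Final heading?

Start: West
  R (right (90° clockwise)) -> North
  U (U-turn (180°)) -> South
  U (U-turn (180°)) -> North
  L (left (90° counter-clockwise)) -> West
  R (right (90° clockwise)) -> North
  L (left (90° counter-clockwise)) -> West
  R (right (90° clockwise)) -> North
  L (left (90° counter-clockwise)) -> West
  R (right (90° clockwise)) -> North
Final: North

Answer: Final heading: North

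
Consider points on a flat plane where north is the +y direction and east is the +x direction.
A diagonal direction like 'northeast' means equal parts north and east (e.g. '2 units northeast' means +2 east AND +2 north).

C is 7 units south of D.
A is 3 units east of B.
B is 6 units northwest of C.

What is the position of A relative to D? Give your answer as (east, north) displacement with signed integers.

Answer: A is at (east=-3, north=-1) relative to D.

Derivation:
Place D at the origin (east=0, north=0).
  C is 7 units south of D: delta (east=+0, north=-7); C at (east=0, north=-7).
  B is 6 units northwest of C: delta (east=-6, north=+6); B at (east=-6, north=-1).
  A is 3 units east of B: delta (east=+3, north=+0); A at (east=-3, north=-1).
Therefore A relative to D: (east=-3, north=-1).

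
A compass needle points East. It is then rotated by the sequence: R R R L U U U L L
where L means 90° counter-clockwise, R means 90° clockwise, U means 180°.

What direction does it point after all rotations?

Answer: Final heading: West

Derivation:
Start: East
  R (right (90° clockwise)) -> South
  R (right (90° clockwise)) -> West
  R (right (90° clockwise)) -> North
  L (left (90° counter-clockwise)) -> West
  U (U-turn (180°)) -> East
  U (U-turn (180°)) -> West
  U (U-turn (180°)) -> East
  L (left (90° counter-clockwise)) -> North
  L (left (90° counter-clockwise)) -> West
Final: West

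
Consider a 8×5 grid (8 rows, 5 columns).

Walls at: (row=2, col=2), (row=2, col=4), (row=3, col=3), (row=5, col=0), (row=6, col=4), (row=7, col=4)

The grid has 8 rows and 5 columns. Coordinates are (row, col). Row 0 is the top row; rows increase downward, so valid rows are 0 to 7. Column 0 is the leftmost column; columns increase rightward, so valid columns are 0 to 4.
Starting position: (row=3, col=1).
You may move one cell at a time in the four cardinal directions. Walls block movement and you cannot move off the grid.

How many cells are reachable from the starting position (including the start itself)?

BFS flood-fill from (row=3, col=1):
  Distance 0: (row=3, col=1)
  Distance 1: (row=2, col=1), (row=3, col=0), (row=3, col=2), (row=4, col=1)
  Distance 2: (row=1, col=1), (row=2, col=0), (row=4, col=0), (row=4, col=2), (row=5, col=1)
  Distance 3: (row=0, col=1), (row=1, col=0), (row=1, col=2), (row=4, col=3), (row=5, col=2), (row=6, col=1)
  Distance 4: (row=0, col=0), (row=0, col=2), (row=1, col=3), (row=4, col=4), (row=5, col=3), (row=6, col=0), (row=6, col=2), (row=7, col=1)
  Distance 5: (row=0, col=3), (row=1, col=4), (row=2, col=3), (row=3, col=4), (row=5, col=4), (row=6, col=3), (row=7, col=0), (row=7, col=2)
  Distance 6: (row=0, col=4), (row=7, col=3)
Total reachable: 34 (grid has 34 open cells total)

Answer: Reachable cells: 34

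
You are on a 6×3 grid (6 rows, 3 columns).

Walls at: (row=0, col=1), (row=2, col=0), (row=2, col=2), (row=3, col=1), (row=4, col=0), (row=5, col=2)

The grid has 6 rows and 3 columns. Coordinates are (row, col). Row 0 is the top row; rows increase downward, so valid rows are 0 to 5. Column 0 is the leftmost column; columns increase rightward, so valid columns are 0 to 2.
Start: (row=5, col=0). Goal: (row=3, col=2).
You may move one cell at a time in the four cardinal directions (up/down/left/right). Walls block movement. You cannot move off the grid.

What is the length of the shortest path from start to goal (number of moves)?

BFS from (row=5, col=0) until reaching (row=3, col=2):
  Distance 0: (row=5, col=0)
  Distance 1: (row=5, col=1)
  Distance 2: (row=4, col=1)
  Distance 3: (row=4, col=2)
  Distance 4: (row=3, col=2)  <- goal reached here
One shortest path (4 moves): (row=5, col=0) -> (row=5, col=1) -> (row=4, col=1) -> (row=4, col=2) -> (row=3, col=2)

Answer: Shortest path length: 4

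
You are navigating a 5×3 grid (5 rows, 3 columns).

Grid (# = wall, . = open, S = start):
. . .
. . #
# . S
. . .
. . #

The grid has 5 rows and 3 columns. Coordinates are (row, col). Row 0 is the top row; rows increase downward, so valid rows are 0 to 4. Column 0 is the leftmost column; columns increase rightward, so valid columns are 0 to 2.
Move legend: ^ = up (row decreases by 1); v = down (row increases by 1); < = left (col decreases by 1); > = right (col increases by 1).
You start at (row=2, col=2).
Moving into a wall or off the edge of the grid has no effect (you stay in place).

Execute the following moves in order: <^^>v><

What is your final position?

Answer: Final position: (row=0, col=1)

Derivation:
Start: (row=2, col=2)
  < (left): (row=2, col=2) -> (row=2, col=1)
  ^ (up): (row=2, col=1) -> (row=1, col=1)
  ^ (up): (row=1, col=1) -> (row=0, col=1)
  > (right): (row=0, col=1) -> (row=0, col=2)
  v (down): blocked, stay at (row=0, col=2)
  > (right): blocked, stay at (row=0, col=2)
  < (left): (row=0, col=2) -> (row=0, col=1)
Final: (row=0, col=1)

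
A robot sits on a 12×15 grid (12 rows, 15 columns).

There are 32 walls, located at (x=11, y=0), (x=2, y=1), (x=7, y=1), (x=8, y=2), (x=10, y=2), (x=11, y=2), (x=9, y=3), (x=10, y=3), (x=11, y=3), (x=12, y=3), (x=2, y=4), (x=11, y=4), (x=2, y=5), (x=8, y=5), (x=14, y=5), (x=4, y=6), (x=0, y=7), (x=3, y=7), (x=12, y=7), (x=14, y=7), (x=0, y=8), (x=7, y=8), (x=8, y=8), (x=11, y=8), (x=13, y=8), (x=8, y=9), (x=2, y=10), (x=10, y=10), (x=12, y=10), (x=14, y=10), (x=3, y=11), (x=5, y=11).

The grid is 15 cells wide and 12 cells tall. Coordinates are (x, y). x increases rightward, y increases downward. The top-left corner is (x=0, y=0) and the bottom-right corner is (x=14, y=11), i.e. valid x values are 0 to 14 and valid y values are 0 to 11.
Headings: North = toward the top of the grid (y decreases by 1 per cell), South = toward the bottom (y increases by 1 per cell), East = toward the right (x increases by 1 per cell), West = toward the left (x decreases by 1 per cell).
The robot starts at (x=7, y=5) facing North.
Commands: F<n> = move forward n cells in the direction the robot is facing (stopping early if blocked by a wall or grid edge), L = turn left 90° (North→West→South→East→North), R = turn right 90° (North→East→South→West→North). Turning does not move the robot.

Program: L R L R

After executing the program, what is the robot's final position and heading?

Answer: Final position: (x=7, y=5), facing North

Derivation:
Start: (x=7, y=5), facing North
  L: turn left, now facing West
  R: turn right, now facing North
  L: turn left, now facing West
  R: turn right, now facing North
Final: (x=7, y=5), facing North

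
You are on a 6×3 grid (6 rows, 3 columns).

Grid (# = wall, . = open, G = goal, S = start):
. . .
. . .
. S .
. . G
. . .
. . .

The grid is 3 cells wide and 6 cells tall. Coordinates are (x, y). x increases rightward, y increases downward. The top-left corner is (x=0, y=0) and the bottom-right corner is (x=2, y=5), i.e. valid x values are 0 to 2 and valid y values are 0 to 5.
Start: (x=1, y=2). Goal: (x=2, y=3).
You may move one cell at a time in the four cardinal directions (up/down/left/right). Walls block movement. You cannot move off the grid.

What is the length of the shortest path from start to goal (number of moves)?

BFS from (x=1, y=2) until reaching (x=2, y=3):
  Distance 0: (x=1, y=2)
  Distance 1: (x=1, y=1), (x=0, y=2), (x=2, y=2), (x=1, y=3)
  Distance 2: (x=1, y=0), (x=0, y=1), (x=2, y=1), (x=0, y=3), (x=2, y=3), (x=1, y=4)  <- goal reached here
One shortest path (2 moves): (x=1, y=2) -> (x=2, y=2) -> (x=2, y=3)

Answer: Shortest path length: 2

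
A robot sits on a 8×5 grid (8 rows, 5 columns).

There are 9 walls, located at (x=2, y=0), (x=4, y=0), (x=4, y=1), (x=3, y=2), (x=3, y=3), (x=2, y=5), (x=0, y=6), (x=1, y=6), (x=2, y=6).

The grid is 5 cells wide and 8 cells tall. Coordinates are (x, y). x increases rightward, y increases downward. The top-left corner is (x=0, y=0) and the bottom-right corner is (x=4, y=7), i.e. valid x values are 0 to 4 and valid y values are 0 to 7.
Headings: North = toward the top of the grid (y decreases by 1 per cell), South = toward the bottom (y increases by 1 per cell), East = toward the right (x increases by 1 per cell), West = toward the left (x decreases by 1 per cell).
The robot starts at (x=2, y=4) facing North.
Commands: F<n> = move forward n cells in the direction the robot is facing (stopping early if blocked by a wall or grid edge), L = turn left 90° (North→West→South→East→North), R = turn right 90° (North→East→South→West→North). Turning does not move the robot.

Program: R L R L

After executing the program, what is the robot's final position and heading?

Answer: Final position: (x=2, y=4), facing North

Derivation:
Start: (x=2, y=4), facing North
  R: turn right, now facing East
  L: turn left, now facing North
  R: turn right, now facing East
  L: turn left, now facing North
Final: (x=2, y=4), facing North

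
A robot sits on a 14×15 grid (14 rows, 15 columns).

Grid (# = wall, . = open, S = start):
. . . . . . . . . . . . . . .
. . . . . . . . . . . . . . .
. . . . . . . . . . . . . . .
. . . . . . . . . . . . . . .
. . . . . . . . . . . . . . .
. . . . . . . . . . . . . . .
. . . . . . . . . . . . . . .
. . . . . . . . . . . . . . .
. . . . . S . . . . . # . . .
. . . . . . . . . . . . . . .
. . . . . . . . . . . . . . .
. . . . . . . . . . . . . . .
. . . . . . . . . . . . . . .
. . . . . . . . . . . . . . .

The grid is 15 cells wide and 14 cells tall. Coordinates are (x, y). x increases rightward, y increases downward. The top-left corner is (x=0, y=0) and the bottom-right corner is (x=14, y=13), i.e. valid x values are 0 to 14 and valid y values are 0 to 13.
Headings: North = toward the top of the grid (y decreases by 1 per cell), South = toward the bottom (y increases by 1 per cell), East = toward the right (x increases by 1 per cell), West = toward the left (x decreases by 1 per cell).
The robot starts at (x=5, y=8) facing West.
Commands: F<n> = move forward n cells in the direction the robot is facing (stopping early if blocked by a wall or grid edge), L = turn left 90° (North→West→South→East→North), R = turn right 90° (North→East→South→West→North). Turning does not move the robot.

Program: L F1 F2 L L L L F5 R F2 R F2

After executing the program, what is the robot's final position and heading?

Answer: Final position: (x=3, y=11), facing North

Derivation:
Start: (x=5, y=8), facing West
  L: turn left, now facing South
  F1: move forward 1, now at (x=5, y=9)
  F2: move forward 2, now at (x=5, y=11)
  L: turn left, now facing East
  L: turn left, now facing North
  L: turn left, now facing West
  L: turn left, now facing South
  F5: move forward 2/5 (blocked), now at (x=5, y=13)
  R: turn right, now facing West
  F2: move forward 2, now at (x=3, y=13)
  R: turn right, now facing North
  F2: move forward 2, now at (x=3, y=11)
Final: (x=3, y=11), facing North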